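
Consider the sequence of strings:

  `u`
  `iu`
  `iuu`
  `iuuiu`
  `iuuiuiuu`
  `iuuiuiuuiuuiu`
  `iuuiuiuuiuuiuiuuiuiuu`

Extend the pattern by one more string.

iuuiuiuuiuuiuiuuiuiuuiuuiuiuuiuuiu

Each term (from the third on) is the previous term followed by the one before it: term 3 = iu·u = iuu.
Continuing: iuuiuiuuiuuiuiuuiuiuu · iuuiuiuuiuuiu gives term 8.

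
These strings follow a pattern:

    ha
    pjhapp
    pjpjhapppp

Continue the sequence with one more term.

Each term wraps the previous one in pj on the left and pp on the right.
One more step from pjpjhapppp gives the answer.

pjpjpjhapppppp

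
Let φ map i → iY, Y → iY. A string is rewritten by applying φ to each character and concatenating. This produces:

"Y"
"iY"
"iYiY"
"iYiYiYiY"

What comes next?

iYiYiYiYiYiYiYiY

Expanding iYiYiYiY: i→iY, Y→iY, i→iY, Y→iY, i→iY, Y→iY, i→iY, Y→iY. Concatenated: iY iY iY iY iY iY iY iY.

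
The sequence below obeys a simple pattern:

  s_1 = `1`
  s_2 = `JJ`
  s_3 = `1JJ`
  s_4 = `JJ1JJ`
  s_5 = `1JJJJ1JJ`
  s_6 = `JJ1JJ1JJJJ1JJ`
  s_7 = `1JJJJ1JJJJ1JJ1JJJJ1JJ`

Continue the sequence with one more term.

JJ1JJ1JJJJ1JJ1JJJJ1JJJJ1JJ1JJJJ1JJ

This is a Fibonacci-style word recurrence s(k) = s(k−2)·s(k−1): e.g. 1·JJ = 1JJ.
Continuing: JJ1JJ1JJJJ1JJ · 1JJJJ1JJJJ1JJ1JJJJ1JJ gives term 8.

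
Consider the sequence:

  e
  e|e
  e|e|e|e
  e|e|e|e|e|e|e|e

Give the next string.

e|e|e|e|e|e|e|e|e|e|e|e|e|e|e|e

s(k+1) = s(k)·|·s(k) — each term doubles the last with '|' between the halves.
One more doubling of e|e|e|e|e|e|e|e gives the answer.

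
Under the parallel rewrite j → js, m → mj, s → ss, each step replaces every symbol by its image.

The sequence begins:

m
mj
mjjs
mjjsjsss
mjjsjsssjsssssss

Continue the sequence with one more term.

mjjsjsssjsssssssjsssssssssssssss

Replace each of the 16 characters of mjjsjsssjsssssss in place — mj js js ss js ss ss ss js ss ss ss ss ss ss ss — and concatenate.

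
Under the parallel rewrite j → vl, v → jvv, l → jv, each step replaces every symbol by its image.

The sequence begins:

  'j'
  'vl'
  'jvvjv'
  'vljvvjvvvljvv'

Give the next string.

φ(vljvvjvvvljvv) expands symbol-by-symbol to jvv jv vl jvv jvv vl jvv jvv jvv jv vl jvv jvv; joining the 13 pieces gives the next term.

jvvjvvljvvjvvvljvvjvvjvvjvvljvvjvv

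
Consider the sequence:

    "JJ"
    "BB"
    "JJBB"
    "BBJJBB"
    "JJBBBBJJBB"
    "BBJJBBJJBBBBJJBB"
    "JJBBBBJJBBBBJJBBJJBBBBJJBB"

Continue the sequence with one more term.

BBJJBBJJBBBBJJBBJJBBBBJJBBBBJJBBJJBBBBJJBB

From term 3 onward, concatenate the second-to-last term with the last: JJ·BB = JJBB, BB·JJBB = BBJJBB, …
The next term joins BBJJBBJJBBBBJJBB and JJBBBBJJBBBBJJBBJJBBBBJJBB.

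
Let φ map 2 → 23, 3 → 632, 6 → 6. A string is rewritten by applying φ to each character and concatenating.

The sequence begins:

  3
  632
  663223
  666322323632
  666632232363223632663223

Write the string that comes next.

666663223236322363266322323632663223666322323632

φ(666632232363223632663223) expands symbol-by-symbol to 6 6 6 6 632 23 23 632 23 632 6 632 23 23 632 6 632 23 6 6 632 23 23 632; joining the 24 pieces gives the next term.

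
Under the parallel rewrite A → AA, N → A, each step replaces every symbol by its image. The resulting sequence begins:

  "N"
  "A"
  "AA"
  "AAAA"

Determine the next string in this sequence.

Apply φ to AAAA symbol by symbol: A→AA, A→AA, A→AA, A→AA; joined: AA AA AA AA.

AAAAAAAA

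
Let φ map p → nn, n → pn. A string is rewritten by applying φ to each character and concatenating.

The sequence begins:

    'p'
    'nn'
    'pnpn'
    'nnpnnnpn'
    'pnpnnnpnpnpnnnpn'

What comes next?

Rewriting the 16 symbols of pnpnnnpnpnpnnnpn one by one yields nn pn nn pn pn pn nn pn nn pn nn pn pn pn nn pn; concatenated:

nnpnnnpnpnpnnnpnnnpnnnpnpnpnnnpn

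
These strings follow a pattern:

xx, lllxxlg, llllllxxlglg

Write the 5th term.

llllllllllllxxlglglglg

Every step adds lll to the front and lg to the end of the previous string.
From llllllxxlglg, 2 further steps: llllllxxlglg → lllllllllxxlglglg → (answer).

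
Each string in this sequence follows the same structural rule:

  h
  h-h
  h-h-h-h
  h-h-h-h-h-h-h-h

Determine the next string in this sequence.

Each string is two copies of the previous one joined by '-'.
One more doubling of h-h-h-h-h-h-h-h gives the answer.

h-h-h-h-h-h-h-h-h-h-h-h-h-h-h-h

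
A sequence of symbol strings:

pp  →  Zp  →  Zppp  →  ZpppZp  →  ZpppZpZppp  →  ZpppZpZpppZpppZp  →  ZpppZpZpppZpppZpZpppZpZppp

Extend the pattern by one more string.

This is a Fibonacci-style word recurrence s(k) = s(k−1)·s(k−2): e.g. Zp·pp = Zppp.
So term 8 is ZpppZpZpppZpppZpZpppZpZppp·ZpppZpZpppZpppZp.

ZpppZpZpppZpppZpZpppZpZpppZpppZpZpppZpppZp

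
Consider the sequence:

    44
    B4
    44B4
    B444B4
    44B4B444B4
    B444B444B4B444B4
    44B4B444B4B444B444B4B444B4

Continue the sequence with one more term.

From term 3 onward, concatenate the second-to-last term with the last: 44·B4 = 44B4, B4·44B4 = B444B4, …
Continuing: B444B444B4B444B4 · 44B4B444B4B444B444B4B444B4 gives term 8.

B444B444B4B444B444B4B444B4B444B444B4B444B4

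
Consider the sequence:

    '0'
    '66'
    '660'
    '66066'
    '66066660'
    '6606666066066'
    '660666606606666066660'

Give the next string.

6606666066066660666606606666066066

This is a Fibonacci-style word recurrence s(k) = s(k−1)·s(k−2): e.g. 66·0 = 660.
The next term joins 660666606606666066660 and 6606666066066.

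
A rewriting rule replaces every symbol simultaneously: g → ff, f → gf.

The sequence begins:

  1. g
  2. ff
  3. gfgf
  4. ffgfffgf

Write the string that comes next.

Apply φ to ffgfffgf symbol by symbol: f→gf, f→gf, g→ff, f→gf, f→gf, f→gf, g→ff, f→gf; joined: gf gf ff gf gf gf ff gf.

gfgfffgfgfgfffgf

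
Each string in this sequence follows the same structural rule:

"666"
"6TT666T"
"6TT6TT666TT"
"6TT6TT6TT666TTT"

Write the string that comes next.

Each term wraps the previous one in 6TT on the left and T on the right.
So the next term is 6TT·6TT6TT6TT666TTT·T.

6TT6TT6TT6TT666TTTT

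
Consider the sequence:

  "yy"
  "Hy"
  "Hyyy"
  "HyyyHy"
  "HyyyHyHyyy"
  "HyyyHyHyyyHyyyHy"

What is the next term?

This is a Fibonacci-style word recurrence s(k) = s(k−1)·s(k−2): e.g. Hy·yy = Hyyy.
Continuing: HyyyHyHyyyHyyyHy · HyyyHyHyyy gives term 7.

HyyyHyHyyyHyyyHyHyyyHyHyyy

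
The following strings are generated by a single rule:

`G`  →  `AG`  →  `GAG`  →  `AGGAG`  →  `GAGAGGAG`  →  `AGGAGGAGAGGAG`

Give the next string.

GAGAGGAGAGGAGGAGAGGAG

From term 3 onward, concatenate the second-to-last term with the last: G·AG = GAG, AG·GAG = AGGAG, …
So term 7 is GAGAGGAG·AGGAGGAGAGGAG.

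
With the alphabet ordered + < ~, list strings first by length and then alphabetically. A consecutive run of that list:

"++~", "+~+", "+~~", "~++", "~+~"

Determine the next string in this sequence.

The successor of ~+~ increments the rightmost position that isn't already ~ and resets every position after it to +.

~~+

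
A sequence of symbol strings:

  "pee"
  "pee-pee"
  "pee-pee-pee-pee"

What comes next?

s(k+1) = s(k)·-·s(k) — each term doubles the last with '-' between the halves.
Doubling pee-pee-pee-pee with '-' between the halves:

pee-pee-pee-pee-pee-pee-pee-pee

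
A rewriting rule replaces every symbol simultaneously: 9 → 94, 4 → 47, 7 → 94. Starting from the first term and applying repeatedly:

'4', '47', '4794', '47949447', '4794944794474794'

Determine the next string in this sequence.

Rewriting the 16 symbols of 4794944794474794 one by one yields 47 94 94 47 94 47 47 94 94 47 47 94 47 94 94 47; concatenated:

47949447944747949447479447949447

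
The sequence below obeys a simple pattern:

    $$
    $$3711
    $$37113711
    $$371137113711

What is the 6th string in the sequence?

The strings grow by a fixed suffix 3711 each time.
From $$371137113711, 2 further steps: $$371137113711 → $$3711371137113711 → (answer).

$$37113711371137113711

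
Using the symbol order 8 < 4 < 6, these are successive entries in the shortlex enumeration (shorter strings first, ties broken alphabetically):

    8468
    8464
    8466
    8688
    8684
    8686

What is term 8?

8644

Continuing the enumeration 2 steps past 8686: 8686 → 8648 → (answer).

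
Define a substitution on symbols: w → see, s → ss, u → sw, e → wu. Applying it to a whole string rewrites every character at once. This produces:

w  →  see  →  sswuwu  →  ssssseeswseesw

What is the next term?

φ(ssssseeswseesw) expands symbol-by-symbol to ss ss ss ss ss wu wu ss see ss wu wu ss see; joining the 14 pieces gives the next term.

sssssssssswuwussseesswuwusssee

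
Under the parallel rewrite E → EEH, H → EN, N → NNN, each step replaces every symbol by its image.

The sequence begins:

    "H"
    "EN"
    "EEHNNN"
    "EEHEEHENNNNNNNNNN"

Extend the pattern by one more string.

EEHEEHENEEHEEHENEEHNNNNNNNNNNNNNNNNNNNNNNNNNNNNNN

φ(EEHEEHENNNNNNNNNN) expands symbol-by-symbol to EEH EEH EN EEH EEH EN EEH NNN NNN NNN NNN NNN NNN NNN NNN NNN NNN; joining the 17 pieces gives the next term.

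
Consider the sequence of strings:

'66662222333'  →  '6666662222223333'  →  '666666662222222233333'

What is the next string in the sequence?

The n-th term is 2n 6's then 2n 2's then n+1 3's, where the shown terms are n = 2, 3, 4.
Setting n = 5 gives 10, 10, 6 characters in each block.

66666666662222222222333333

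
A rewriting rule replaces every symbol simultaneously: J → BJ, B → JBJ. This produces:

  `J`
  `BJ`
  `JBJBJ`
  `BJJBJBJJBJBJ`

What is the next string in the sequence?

Rewriting each symbol of BJJBJBJJBJBJ: B→JBJ, J→BJ, J→BJ, B→JBJ, J→BJ, B→JBJ, J→BJ, J→BJ, B→JBJ, J→BJ, B→JBJ, J→BJ, which concatenates to JBJ BJ BJ JBJ BJ JBJ BJ BJ JBJ BJ JBJ BJ.

JBJBJBJJBJBJJBJBJBJJBJBJJBJBJ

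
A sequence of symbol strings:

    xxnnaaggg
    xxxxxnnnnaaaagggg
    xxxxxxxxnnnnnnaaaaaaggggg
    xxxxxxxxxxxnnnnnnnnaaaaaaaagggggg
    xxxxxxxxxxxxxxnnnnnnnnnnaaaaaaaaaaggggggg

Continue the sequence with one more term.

xxxxxxxxxxxxxxxxxnnnnnnnnnnnnaaaaaaaaaaaagggggggg

Term n consists of 3n-1 x's, followed by 2n n's, followed by 2n a's, followed by n+2 g's (n = 1, 2, …).
Setting n = 6 gives 17, 12, 12, 8 characters in each block.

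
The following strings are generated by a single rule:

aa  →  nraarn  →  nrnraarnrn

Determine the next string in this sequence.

nrnrnraarnrnrn

s(k+1) = nr·s(k)·rn, so each term gains nr as a prefix and rn as a suffix.
So the next term is nr·nrnraarnrn·rn.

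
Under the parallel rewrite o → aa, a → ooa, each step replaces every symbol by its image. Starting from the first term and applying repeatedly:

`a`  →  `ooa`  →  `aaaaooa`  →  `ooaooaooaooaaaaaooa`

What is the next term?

aaaaooaaaaaooaaaaaooaaaaaooaooaooaooaooaaaaaooa

Applying the rule to each of the 19 symbols of ooaooaooaooaaaaaooa gives the pieces aa aa ooa aa aa ooa aa aa ooa aa aa ooa ooa ooa ooa ooa aa aa ooa, which concatenate to the answer.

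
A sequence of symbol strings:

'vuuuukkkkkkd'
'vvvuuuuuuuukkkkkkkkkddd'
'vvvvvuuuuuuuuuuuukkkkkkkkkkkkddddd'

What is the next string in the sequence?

vvvvvvvuuuuuuuuuuuuuuuukkkkkkkkkkkkkkkddddddd

Term n consists of 2n-1 v's, followed by 4n u's, followed by 3n+3 k's, followed by 2n-1 d's (n = 1, 2, …).
Setting n = 4 gives 7, 16, 15, 7 characters in each block.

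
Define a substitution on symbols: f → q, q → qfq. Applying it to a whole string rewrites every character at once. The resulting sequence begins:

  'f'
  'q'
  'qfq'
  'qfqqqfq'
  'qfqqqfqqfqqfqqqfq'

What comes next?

qfqqqfqqfqqfqqqfqqfqqqfqqfqqqfqqfqqfqqqfq

Replace each of the 17 characters of qfqqqfqqfqqfqqqfq in place — qfq q qfq qfq qfq q qfq qfq q qfq qfq q qfq qfq qfq q qfq — and concatenate.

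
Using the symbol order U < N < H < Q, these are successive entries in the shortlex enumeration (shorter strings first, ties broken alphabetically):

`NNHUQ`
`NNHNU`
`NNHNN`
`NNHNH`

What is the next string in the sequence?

NNHNQ

The successor of NNHNH increments the rightmost position that isn't already Q and resets every position after it to U.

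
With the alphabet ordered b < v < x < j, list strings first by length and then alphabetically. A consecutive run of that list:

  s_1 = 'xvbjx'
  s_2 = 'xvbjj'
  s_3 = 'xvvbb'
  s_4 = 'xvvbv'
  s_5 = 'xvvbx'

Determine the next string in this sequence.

The successor of xvvbx increments the rightmost position that isn't already j and resets every position after it to b.

xvvbj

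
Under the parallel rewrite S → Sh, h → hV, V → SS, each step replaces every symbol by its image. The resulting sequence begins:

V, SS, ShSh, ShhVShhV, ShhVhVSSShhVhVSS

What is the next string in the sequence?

Rewriting the 16 symbols of ShhVhVSSShhVhVSS one by one yields Sh hV hV SS hV SS Sh Sh Sh hV hV SS hV SS Sh Sh; concatenated:

ShhVhVSShVSSShShShhVhVSShVSSShSh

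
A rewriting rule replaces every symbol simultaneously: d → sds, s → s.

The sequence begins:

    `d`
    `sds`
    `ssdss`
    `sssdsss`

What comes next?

ssssdssss

Rewriting each symbol of sssdsss: s→s, s→s, s→s, d→sds, s→s, s→s, s→s, which concatenates to s s s sds s s s.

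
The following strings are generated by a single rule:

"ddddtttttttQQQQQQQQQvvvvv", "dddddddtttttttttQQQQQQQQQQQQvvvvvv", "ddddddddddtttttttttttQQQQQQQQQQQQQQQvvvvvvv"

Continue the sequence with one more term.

Term n consists of 3n-2 d's, followed by 2n+3 t's, followed by 3n+3 Q's, followed by n+3 v's, where the shown terms are n = 2, 3, 4.
Setting n = 5 gives 13, 13, 18, 8 characters in each block.

dddddddddddddtttttttttttttQQQQQQQQQQQQQQQQQQvvvvvvvv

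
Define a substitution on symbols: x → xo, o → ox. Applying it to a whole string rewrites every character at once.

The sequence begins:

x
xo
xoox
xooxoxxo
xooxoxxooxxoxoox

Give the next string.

xooxoxxooxxoxooxoxxoxooxxooxoxxo

Applying the rule to each of the 16 symbols of xooxoxxooxxoxoox gives the pieces xo ox ox xo ox xo xo ox ox xo xo ox xo ox ox xo, which concatenate to the answer.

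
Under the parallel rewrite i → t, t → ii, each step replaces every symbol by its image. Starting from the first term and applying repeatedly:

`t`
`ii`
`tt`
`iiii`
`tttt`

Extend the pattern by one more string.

iiiiiiii

Expanding tttt: t→ii, t→ii, t→ii, t→ii. Concatenated: ii ii ii ii.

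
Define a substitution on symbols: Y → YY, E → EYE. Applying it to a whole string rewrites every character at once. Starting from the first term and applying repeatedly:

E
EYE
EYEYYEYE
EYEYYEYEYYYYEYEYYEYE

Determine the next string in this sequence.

EYEYYEYEYYYYEYEYYEYEYYYYYYYYEYEYYEYEYYYYEYEYYEYE

Replace each of the 20 characters of EYEYYEYEYYYYEYEYYEYE in place — EYE YY EYE YY YY EYE YY EYE YY YY YY YY EYE YY EYE YY YY EYE YY EYE — and concatenate.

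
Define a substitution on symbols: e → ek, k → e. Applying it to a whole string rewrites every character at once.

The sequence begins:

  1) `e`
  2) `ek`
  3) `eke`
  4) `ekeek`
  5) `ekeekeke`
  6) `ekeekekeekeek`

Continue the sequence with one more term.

Rewriting the 13 symbols of ekeekekeekeek one by one yields ek e ek ek e ek e ek ek e ek ek e; concatenated:

ekeekekeekeekekeekeke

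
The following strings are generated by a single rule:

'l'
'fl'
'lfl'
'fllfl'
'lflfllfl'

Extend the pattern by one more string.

fllfllflfllfl

This is a Fibonacci-style word recurrence s(k) = s(k−2)·s(k−1): e.g. l·fl = lfl.
Continuing: fllfl · lflfllfl gives term 6.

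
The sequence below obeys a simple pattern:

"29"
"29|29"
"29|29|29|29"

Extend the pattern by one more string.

29|29|29|29|29|29|29|29

s(k+1) = s(k)·|·s(k) — each term doubles the last with '|' between the halves.
One more doubling of 29|29|29|29 gives the answer.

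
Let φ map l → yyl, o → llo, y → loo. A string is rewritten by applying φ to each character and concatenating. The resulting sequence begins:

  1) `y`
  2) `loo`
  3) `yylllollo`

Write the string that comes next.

Rewriting each symbol of yylllollo: y→loo, y→loo, l→yyl, l→yyl, l→yyl, o→llo, l→yyl, l→yyl, o→llo, which concatenates to loo loo yyl yyl yyl llo yyl yyl llo.

loolooyylyylyyllloyylyylllo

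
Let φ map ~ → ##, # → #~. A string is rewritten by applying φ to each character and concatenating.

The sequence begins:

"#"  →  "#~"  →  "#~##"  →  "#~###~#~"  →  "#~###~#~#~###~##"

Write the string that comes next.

Rewriting the 16 symbols of #~###~#~#~###~## one by one yields #~ ## #~ #~ #~ ## #~ ## #~ ## #~ #~ #~ ## #~ #~; concatenated:

#~###~#~#~###~###~###~#~#~###~#~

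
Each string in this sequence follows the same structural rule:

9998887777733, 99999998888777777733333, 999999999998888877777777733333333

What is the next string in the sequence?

9999999999999998888887777777777733333333333

Each string has the form 9^{4n-1} 8^{n+2} 7^{2n+3} 3^{3n-1} (n = 1, 2, …).
Setting n = 4 gives 15, 6, 11, 11 characters in each block.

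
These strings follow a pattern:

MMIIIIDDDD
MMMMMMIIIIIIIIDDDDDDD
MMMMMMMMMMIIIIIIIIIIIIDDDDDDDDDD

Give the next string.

MMMMMMMMMMMMMMIIIIIIIIIIIIIIIIDDDDDDDDDDDDD

Reading off run lengths: M runs 2, 6, 10; I runs 4, 8, 12; D runs 4, 7, 10 — each is linear in n (n = 1, 2, …).
At n = 4 the blocks have lengths 14, 16, 13.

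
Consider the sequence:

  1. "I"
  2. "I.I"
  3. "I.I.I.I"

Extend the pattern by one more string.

I.I.I.I.I.I.I.I

Each string is two copies of the previous one joined by '.'.
One more doubling of I.I.I.I gives the answer.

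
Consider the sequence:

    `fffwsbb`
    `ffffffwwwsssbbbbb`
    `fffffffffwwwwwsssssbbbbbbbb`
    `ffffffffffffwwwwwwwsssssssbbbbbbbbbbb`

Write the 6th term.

ffffffffffffffffffwwwwwwwwwwwsssssssssssbbbbbbbbbbbbbbbbb

Term n consists of 3n f's, followed by 2n-1 w's, followed by 2n-1 s's, followed by 3n-1 b's (n = 1, 2, …).
At n = 6 the blocks have lengths 18, 11, 11, 17.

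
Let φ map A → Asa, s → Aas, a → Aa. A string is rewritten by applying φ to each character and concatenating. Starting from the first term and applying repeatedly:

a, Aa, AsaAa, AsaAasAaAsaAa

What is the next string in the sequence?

AsaAasAaAsaAaAasAsaAaAsaAasAaAsaAa

Replace each of the 13 characters of AsaAasAaAsaAa in place — Asa Aas Aa Asa Aa Aas Asa Aa Asa Aas Aa Asa Aa — and concatenate.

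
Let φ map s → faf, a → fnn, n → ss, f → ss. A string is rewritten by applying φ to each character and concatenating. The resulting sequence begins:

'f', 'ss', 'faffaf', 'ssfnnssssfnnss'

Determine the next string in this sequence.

φ(ssfnnssssfnnss) expands symbol-by-symbol to faf faf ss ss ss faf faf faf faf ss ss ss faf faf; joining the 14 pieces gives the next term.

faffafssssssfaffaffaffafssssssfaffaf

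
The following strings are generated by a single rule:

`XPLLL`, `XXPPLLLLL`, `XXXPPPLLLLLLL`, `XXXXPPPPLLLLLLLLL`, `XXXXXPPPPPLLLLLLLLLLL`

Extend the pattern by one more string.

Reading off run lengths: X runs 1, 2, 3, 4, 5; P runs 1, 2, 3, 4, 5; L runs 3, 5, 7, 9, 11 — each is linear in n (n = 1, 2, …).
Setting n = 6 gives 6, 6, 13 characters in each block.

XXXXXXPPPPPPLLLLLLLLLLLLL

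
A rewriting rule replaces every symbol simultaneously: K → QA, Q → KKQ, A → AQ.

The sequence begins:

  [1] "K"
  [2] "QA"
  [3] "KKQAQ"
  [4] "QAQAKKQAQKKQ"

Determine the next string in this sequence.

Expanding QAQAKKQAQKKQ: Q→KKQ, A→AQ, Q→KKQ, A→AQ, K→QA, K→QA, Q→KKQ, A→AQ, Q→KKQ, K→QA, K→QA, Q→KKQ. Concatenated: KKQ AQ KKQ AQ QA QA KKQ AQ KKQ QA QA KKQ.

KKQAQKKQAQQAQAKKQAQKKQQAQAKKQ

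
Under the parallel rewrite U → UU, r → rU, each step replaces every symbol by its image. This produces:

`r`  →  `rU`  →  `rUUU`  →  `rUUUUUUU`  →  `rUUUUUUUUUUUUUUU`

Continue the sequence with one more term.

rUUUUUUUUUUUUUUUUUUUUUUUUUUUUUUU

Replace each of the 16 characters of rUUUUUUUUUUUUUUU in place — rU UU UU UU UU UU UU UU UU UU UU UU UU UU UU UU — and concatenate.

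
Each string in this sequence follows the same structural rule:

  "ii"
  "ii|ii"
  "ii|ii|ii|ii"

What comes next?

Every step duplicates the string with '|' between the halves.
One more doubling of ii|ii|ii|ii gives the answer.

ii|ii|ii|ii|ii|ii|ii|ii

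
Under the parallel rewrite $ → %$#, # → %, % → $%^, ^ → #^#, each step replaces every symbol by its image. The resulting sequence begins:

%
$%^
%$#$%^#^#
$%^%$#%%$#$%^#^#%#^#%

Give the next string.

φ($%^%$#%%$#$%^#^#%#^#%) expands symbol-by-symbol to %$# $%^ #^# $%^ %$# % $%^ $%^ %$# % %$# $%^ #^# % #^# % $%^ % #^# % $%^; joining the 21 pieces gives the next term.

%$#$%^#^#$%^%$#%$%^$%^%$#%%$#$%^#^#%#^#%$%^%#^#%$%^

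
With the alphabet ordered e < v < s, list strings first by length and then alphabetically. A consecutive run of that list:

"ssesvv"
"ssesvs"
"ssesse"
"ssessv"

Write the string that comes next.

The successor of ssessv increments the rightmost position that isn't already s and resets every position after it to e.

ssesss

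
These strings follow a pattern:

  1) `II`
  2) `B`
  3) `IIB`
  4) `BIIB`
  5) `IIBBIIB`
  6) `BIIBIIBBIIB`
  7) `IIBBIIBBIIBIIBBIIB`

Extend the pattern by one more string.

From term 3 onward, concatenate the second-to-last term with the last: II·B = IIB, B·IIB = BIIB, …
Continuing: BIIBIIBBIIB · IIBBIIBBIIBIIBBIIB gives term 8.

BIIBIIBBIIBIIBBIIBBIIBIIBBIIB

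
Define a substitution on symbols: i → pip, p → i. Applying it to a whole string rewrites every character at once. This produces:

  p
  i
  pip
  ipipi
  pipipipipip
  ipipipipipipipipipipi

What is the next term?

Replace each of the 21 characters of ipipipipipipipipipipi in place — pip i pip i pip i pip i pip i pip i pip i pip i pip i pip i pip — and concatenate.

pipipipipipipipipipipipipipipipipipipipipip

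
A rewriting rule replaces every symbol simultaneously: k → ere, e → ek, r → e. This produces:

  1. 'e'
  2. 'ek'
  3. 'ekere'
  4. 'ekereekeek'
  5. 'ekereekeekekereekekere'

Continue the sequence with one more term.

ekereekeekekereekekereekereekeekekereekereekeek

φ(ekereekeekekereekekere) expands symbol-by-symbol to ek ere ek e ek ek ere ek ek ere ek ere ek e ek ek ere ek ere ek e ek; joining the 22 pieces gives the next term.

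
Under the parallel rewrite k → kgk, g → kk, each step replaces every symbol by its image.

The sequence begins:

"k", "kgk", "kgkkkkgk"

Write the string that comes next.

Apply φ to kgkkkkgk symbol by symbol: k→kgk, g→kk, k→kgk, k→kgk, k→kgk, k→kgk, g→kk, k→kgk; joined: kgk kk kgk kgk kgk kgk kk kgk.

kgkkkkgkkgkkgkkgkkkkgk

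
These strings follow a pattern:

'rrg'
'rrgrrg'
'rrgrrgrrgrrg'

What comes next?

Each string is two copies of the previous one concatenated.
One more doubling of rrgrrgrrgrrg gives the answer.

rrgrrgrrgrrgrrgrrgrrgrrg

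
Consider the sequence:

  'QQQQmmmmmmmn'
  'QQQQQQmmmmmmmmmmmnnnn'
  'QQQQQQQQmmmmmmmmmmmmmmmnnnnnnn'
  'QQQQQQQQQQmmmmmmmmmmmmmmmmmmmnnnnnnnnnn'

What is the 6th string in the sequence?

The n-th term is 2n+2 Q's then 4n+3 m's then 3n-2 n's (n = 1, 2, …).
For term 6, n = 6, so the run lengths are 14, 27, 16.

QQQQQQQQQQQQQQmmmmmmmmmmmmmmmmmmmmmmmmmmmnnnnnnnnnnnnnnnn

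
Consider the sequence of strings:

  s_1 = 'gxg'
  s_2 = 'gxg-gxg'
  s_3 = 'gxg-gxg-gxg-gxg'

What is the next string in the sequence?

gxg-gxg-gxg-gxg-gxg-gxg-gxg-gxg

Each string is two copies of the previous one joined by '-'.
One more doubling of gxg-gxg-gxg-gxg gives the answer.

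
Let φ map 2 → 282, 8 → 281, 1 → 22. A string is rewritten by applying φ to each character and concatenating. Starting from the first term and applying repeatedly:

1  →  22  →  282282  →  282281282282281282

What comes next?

2822812822822812228228128228228128228228122282281282

Replace each of the 18 characters of 282281282282281282 in place — 282 281 282 282 281 22 282 281 282 282 281 282 282 281 22 282 281 282 — and concatenate.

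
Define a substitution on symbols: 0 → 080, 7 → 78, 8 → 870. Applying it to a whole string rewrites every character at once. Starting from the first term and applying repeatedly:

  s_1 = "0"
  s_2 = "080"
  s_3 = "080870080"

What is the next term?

08087008087078080080870080

Rewriting each symbol of 080870080: 0→080, 8→870, 0→080, 8→870, 7→78, 0→080, 0→080, 8→870, 0→080, which concatenates to 080 870 080 870 78 080 080 870 080.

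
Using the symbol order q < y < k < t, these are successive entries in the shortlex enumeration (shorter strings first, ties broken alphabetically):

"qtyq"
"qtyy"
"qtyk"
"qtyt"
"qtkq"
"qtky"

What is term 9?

qttq

Continuing the enumeration 3 steps past qtky: qtky → qtkk → qtkt → (answer).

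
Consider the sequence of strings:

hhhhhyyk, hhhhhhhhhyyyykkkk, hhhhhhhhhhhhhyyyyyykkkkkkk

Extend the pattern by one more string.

hhhhhhhhhhhhhhhhhyyyyyyyykkkkkkkkkk

Each string has the form h^{4n+1} y^{2n} k^{3n-2} (n = 1, 2, …).
For the next term, n = 4, so the run lengths are 17, 8, 10.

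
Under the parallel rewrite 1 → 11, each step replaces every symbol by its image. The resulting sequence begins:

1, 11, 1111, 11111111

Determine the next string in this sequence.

Expanding 11111111: 1→11, 1→11, 1→11, 1→11, 1→11, 1→11, 1→11, 1→11. Concatenated: 11 11 11 11 11 11 11 11.

1111111111111111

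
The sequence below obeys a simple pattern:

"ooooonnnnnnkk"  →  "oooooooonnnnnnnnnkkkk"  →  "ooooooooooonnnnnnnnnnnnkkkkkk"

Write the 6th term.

Each string has the form o^{3n-1} n^{3n} k^{2n-2}, where the shown terms are n = 2, 3, 4.
At n = 7 the blocks have lengths 20, 21, 12.

oooooooooooooooooooonnnnnnnnnnnnnnnnnnnnnkkkkkkkkkkkk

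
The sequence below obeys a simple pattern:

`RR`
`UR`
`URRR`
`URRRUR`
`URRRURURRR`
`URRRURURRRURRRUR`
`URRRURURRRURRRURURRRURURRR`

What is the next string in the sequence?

URRRURURRRURRRURURRRURURRRURRRURURRRURRRUR

From term 3 onward, concatenate the last term with the second-to-last: UR·RR = URRR, URRR·UR = URRRUR, …
Continuing: URRRURURRRURRRURURRRURURRR · URRRURURRRURRRUR gives term 8.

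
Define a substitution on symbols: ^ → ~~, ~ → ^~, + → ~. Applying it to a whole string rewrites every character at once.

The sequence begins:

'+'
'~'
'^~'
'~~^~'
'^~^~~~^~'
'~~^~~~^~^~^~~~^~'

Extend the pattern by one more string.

Replace each of the 16 characters of ~~^~~~^~^~^~~~^~ in place — ^~ ^~ ~~ ^~ ^~ ^~ ~~ ^~ ~~ ^~ ~~ ^~ ^~ ^~ ~~ ^~ — and concatenate.

^~^~~~^~^~^~~~^~~~^~~~^~^~^~~~^~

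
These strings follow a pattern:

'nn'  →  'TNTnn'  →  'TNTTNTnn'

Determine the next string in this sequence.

The strings grow by a fixed prefix TNT each time.
Applying this once more to TNTTNTnn:

TNTTNTTNTnn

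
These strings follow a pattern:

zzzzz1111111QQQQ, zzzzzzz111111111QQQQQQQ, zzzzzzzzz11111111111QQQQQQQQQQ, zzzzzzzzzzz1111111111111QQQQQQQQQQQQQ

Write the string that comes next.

zzzzzzzzzzzzz111111111111111QQQQQQQQQQQQQQQQ

Each string has the form z^{2n+1} 1^{2n+3} Q^{3n-2}, where the shown terms are n = 2, 3, 4, 5.
At n = 6 the blocks have lengths 13, 15, 16.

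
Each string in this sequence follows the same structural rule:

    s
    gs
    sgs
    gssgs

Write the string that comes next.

From term 3 onward, concatenate the second-to-last term with the last: s·gs = sgs, gs·sgs = gssgs, …
So term 5 is sgs·gssgs.

sgsgssgs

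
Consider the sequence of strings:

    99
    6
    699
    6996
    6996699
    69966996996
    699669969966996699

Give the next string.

69966996996699669969966996996

Each term (from the third on) is the previous term followed by the one before it: term 3 = 6·99 = 699.
So term 8 is 699669969966996699·69966996996.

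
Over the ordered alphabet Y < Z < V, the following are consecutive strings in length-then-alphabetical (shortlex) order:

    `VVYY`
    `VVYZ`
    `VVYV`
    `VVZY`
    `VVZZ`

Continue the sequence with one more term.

Treat VVZZ as a base-3 numeral over the given alphabet and add one, carrying through any trailing V's.

VVZV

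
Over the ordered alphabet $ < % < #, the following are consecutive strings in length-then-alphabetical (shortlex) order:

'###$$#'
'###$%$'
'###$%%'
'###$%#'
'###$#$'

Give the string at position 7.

Advancing 2 positions from ###$#$ through ###$#$ → ###$#% reaches term 7.

###$##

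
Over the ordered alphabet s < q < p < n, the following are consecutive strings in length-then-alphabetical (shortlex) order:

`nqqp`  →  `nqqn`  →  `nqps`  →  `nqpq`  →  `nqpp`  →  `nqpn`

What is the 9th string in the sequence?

Continuing the enumeration 3 steps past nqpn: nqpn → nqns → nqnq → (answer).

nqnp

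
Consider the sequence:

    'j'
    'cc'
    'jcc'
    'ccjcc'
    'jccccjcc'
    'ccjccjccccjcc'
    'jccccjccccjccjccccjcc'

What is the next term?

ccjccjccccjccjccccjccccjccjccccjcc

This is a Fibonacci-style word recurrence s(k) = s(k−2)·s(k−1): e.g. j·cc = jcc.
Continuing: ccjccjccccjcc · jccccjccccjccjccccjcc gives term 8.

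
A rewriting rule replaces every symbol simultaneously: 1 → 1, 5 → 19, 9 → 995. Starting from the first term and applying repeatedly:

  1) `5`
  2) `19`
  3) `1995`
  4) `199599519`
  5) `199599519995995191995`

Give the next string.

19959951999599519199599599519995995191995199599519

Replace each of the 21 characters of 199599519995995191995 in place — 1 995 995 19 995 995 19 1 995 995 995 19 995 995 19 1 995 1 995 995 19 — and concatenate.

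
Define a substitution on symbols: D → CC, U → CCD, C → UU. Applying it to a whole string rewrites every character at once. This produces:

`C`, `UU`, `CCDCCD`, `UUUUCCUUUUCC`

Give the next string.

CCDCCDCCDCCDUUUUCCDCCDCCDCCDUUUU

Rewriting each symbol of UUUUCCUUUUCC: U→CCD, U→CCD, U→CCD, U→CCD, C→UU, C→UU, U→CCD, U→CCD, U→CCD, U→CCD, C→UU, C→UU, which concatenates to CCD CCD CCD CCD UU UU CCD CCD CCD CCD UU UU.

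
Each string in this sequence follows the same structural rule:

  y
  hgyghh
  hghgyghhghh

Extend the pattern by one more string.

hghghgyghhghhghh

Each term wraps the previous one in hg on the left and ghh on the right.
One more step from hghgyghhghh gives the answer.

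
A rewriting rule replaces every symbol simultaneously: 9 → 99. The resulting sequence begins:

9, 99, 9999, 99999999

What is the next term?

Apply φ to 99999999 symbol by symbol: 9→99, 9→99, 9→99, 9→99, 9→99, 9→99, 9→99, 9→99; joined: 99 99 99 99 99 99 99 99.

9999999999999999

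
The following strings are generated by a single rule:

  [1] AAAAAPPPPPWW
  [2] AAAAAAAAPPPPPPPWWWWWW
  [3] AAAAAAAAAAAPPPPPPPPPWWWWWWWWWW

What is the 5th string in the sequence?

AAAAAAAAAAAAAAAAAPPPPPPPPPPPPPWWWWWWWWWWWWWWWWWW

Term n consists of 3n+2 A's, followed by 2n+3 P's, followed by 4n-2 W's (n = 1, 2, …).
At n = 5 the blocks have lengths 17, 13, 18.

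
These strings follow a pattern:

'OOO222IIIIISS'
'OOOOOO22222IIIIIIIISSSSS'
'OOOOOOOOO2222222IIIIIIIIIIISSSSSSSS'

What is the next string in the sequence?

Each string has the form O^{3n} 2^{2n+1} I^{3n+2} S^{3n-1} (n = 1, 2, …).
At n = 4 the blocks have lengths 12, 9, 14, 11.

OOOOOOOOOOOO222222222IIIIIIIIIIIIIISSSSSSSSSSS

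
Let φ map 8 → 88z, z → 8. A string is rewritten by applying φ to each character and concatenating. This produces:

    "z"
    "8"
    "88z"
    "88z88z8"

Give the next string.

88z88z888z88z888z

Apply φ to 88z88z8 symbol by symbol: 8→88z, 8→88z, z→8, 8→88z, 8→88z, z→8, 8→88z; joined: 88z 88z 8 88z 88z 8 88z.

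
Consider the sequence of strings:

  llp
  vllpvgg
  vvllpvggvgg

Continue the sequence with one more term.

vvvllpvggvggvgg

s(k+1) = v·s(k)·vgg, so each term gains v as a prefix and vgg as a suffix.
So the next term is v·vvllpvggvgg·vgg.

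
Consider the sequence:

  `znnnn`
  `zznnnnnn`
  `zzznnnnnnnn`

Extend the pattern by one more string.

zzzznnnnnnnnnn

Each string has the form z^{n-1} n^{2n}, where the shown terms are n = 2, 3, 4.
Setting n = 5 gives 4, 10 characters in each block.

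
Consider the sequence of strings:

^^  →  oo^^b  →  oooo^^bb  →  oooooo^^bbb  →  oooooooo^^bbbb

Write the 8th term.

oooooooooooooo^^bbbbbbb

s(k+1) = oo·s(k)·b, so each term gains oo as a prefix and b as a suffix.
From oooooooo^^bbbb, 3 further steps: oooooooo^^bbbb → oooooooooo^^bbbbb → oooooooooooo^^bbbbbb → (answer).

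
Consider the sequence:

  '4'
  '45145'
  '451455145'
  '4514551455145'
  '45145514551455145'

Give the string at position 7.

4514551455145514551455145

The strings grow by a fixed suffix 5145 each time.
From 45145514551455145, 2 further steps: 45145514551455145 → 451455145514551455145 → (answer).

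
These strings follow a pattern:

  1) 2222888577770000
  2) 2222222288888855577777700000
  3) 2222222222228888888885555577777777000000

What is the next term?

2222222222222222888888888888555555577777777770000000

The n-th term is 4n 2's then 3n 8's then 2n-1 5's then 2n+2 7's then n+3 0's (n = 1, 2, …).
At n = 4 the blocks have lengths 16, 12, 7, 10, 7.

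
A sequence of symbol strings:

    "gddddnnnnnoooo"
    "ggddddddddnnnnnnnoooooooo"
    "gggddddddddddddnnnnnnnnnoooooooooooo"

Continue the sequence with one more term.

ggggddddddddddddddddnnnnnnnnnnnoooooooooooooooo

Term n consists of n g's, followed by 4n d's, followed by 2n+3 n's, followed by 4n o's (n = 1, 2, …).
At n = 4 the blocks have lengths 4, 16, 11, 16.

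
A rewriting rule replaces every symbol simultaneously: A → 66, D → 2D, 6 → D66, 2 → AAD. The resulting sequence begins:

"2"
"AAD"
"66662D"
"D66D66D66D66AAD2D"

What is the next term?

φ(D66D66D66D66AAD2D) expands symbol-by-symbol to 2D D66 D66 2D D66 D66 2D D66 D66 2D D66 D66 66 66 2D AAD 2D; joining the 17 pieces gives the next term.

2DD66D662DD66D662DD66D662DD66D6666662DAAD2D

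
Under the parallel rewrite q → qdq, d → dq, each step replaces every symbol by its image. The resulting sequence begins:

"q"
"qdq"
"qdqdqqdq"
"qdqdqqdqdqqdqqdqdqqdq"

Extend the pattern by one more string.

qdqdqqdqdqqdqqdqdqqdqdqqdqqdqdqqdqqdqdqqdqdqqdqqdqdqqdq

φ(qdqdqqdqdqqdqqdqdqqdq) expands symbol-by-symbol to qdq dq qdq dq qdq qdq dq qdq dq qdq qdq dq qdq qdq dq qdq dq qdq qdq dq qdq; joining the 21 pieces gives the next term.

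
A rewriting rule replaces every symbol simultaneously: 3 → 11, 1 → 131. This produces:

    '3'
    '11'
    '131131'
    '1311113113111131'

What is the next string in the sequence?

φ(1311113113111131) expands symbol-by-symbol to 131 11 131 131 131 131 11 131 131 11 131 131 131 131 11 131; joining the 16 pieces gives the next term.

13111131131131131111311311113113113113111131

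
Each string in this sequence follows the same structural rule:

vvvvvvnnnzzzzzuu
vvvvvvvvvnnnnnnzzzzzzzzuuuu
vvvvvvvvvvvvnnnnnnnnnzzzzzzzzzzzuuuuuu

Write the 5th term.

Each string has the form v^{3n+3} n^{3n} z^{3n+2} u^{2n} (n = 1, 2, …).
For term 5, n = 5, so the run lengths are 18, 15, 17, 10.

vvvvvvvvvvvvvvvvvvnnnnnnnnnnnnnnnzzzzzzzzzzzzzzzzzuuuuuuuuuu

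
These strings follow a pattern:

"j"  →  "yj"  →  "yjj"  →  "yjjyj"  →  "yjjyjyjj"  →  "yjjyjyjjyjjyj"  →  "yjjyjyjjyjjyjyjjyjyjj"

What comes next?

This is a Fibonacci-style word recurrence s(k) = s(k−1)·s(k−2): e.g. yj·j = yjj.
Continuing: yjjyjyjjyjjyjyjjyjyjj · yjjyjyjjyjjyj gives term 8.

yjjyjyjjyjjyjyjjyjyjjyjjyjyjjyjjyj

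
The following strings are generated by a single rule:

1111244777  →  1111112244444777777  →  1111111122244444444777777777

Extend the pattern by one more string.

1111111111222244444444444777777777777

Each string has the form 1^{2n+2} 2^{n} 4^{3n-1} 7^{3n} (n = 1, 2, …).
At n = 4 the blocks have lengths 10, 4, 11, 12.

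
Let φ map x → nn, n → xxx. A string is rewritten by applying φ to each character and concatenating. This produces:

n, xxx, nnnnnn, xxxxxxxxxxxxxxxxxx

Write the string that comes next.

φ(xxxxxxxxxxxxxxxxxx) expands symbol-by-symbol to nn nn nn nn nn nn nn nn nn nn nn nn nn nn nn nn nn nn; joining the 18 pieces gives the next term.

nnnnnnnnnnnnnnnnnnnnnnnnnnnnnnnnnnnn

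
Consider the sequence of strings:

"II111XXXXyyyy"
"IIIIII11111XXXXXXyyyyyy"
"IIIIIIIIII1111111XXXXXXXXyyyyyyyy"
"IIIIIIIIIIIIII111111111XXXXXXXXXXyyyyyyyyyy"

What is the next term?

IIIIIIIIIIIIIIIIII11111111111XXXXXXXXXXXXyyyyyyyyyyyy

Each string has the form I^{4n-2} 1^{2n+1} X^{2n+2} y^{2n+2} (n = 1, 2, …).
For the next term, n = 5, so the run lengths are 18, 11, 12, 12.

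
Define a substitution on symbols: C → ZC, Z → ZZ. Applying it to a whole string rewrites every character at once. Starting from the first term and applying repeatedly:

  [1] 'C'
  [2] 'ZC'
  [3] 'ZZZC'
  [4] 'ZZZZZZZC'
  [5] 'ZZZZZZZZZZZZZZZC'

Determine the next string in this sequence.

Replace each of the 16 characters of ZZZZZZZZZZZZZZZC in place — ZZ ZZ ZZ ZZ ZZ ZZ ZZ ZZ ZZ ZZ ZZ ZZ ZZ ZZ ZZ ZC — and concatenate.

ZZZZZZZZZZZZZZZZZZZZZZZZZZZZZZZC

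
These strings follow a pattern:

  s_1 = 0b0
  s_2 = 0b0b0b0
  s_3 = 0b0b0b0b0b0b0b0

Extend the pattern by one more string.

Every step duplicates the string with 'b' between the halves.
Doubling 0b0b0b0b0b0b0b0 with 'b' between the halves:

0b0b0b0b0b0b0b0b0b0b0b0b0b0b0b0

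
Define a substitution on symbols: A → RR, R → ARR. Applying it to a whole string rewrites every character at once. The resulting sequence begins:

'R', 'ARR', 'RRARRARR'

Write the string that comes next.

ARRARRRRARRARRRRARRARR

Expanding RRARRARR: R→ARR, R→ARR, A→RR, R→ARR, R→ARR, A→RR, R→ARR, R→ARR. Concatenated: ARR ARR RR ARR ARR RR ARR ARR.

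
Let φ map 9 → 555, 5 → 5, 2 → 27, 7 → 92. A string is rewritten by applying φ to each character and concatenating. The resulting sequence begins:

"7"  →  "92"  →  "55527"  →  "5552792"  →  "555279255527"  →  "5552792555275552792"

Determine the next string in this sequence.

φ(5552792555275552792) expands symbol-by-symbol to 5 5 5 27 92 555 27 5 5 5 27 92 5 5 5 27 92 555 27; joining the 19 pieces gives the next term.

5552792555275552792555279255527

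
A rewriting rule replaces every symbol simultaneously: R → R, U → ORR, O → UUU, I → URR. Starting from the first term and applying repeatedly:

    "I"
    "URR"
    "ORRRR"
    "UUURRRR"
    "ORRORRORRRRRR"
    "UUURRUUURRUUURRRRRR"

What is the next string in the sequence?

Rewriting the 19 symbols of UUURRUUURRUUURRRRRR one by one yields ORR ORR ORR R R ORR ORR ORR R R ORR ORR ORR R R R R R R; concatenated:

ORRORRORRRRORRORRORRRRORRORRORRRRRRRR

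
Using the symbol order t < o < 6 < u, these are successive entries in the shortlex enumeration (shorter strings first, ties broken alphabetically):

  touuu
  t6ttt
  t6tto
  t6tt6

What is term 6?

t6tot

Stepping forward 2 times from t6tt6: t6tt6 → t6ttu, then the target.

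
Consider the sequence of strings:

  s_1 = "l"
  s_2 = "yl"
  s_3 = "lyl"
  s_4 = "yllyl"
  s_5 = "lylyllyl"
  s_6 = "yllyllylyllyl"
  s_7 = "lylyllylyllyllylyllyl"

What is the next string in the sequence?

yllyllylyllyllylyllylyllyllylyllyl

Each term (from the third on) is the two preceding terms concatenated in order: term 3 = l·yl = lyl.
So term 8 is yllyllylyllyl·lylyllylyllyllylyllyl.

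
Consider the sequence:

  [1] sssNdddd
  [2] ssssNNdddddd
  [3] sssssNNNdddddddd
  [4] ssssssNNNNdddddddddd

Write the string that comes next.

sssssssNNNNNdddddddddddd

The n-th term is n+1 s's then n-1 N's then 2n d's, where the shown terms are n = 2, 3, 4, 5.
For the next term, n = 6, so the run lengths are 7, 5, 12.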